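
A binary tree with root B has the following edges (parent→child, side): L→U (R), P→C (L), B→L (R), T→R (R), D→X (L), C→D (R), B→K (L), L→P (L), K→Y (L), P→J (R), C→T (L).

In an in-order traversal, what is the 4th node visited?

T

In-order visits the left subtree, then the node, then the right subtree.
At B: go left to K.
  At K: go left to Y.
    Y is a leaf — visit Y.
  Visit K.
  At K: no right child.
Visit B.
At B: go right to L.
  At L: go left to P.
    At P: go left to C.
      At C: go left to T.
        At T: no left child.
        Visit T.
        At T: go right to R.
          R is a leaf — visit R.
      Visit C.
      At C: go right to D.
        At D: go left to X.
          X is a leaf — visit X.
        Visit D.
        At D: no right child.
    Visit P.
    At P: go right to J.
      J is a leaf — visit J.
  Visit L.
  At L: go right to U.
    U is a leaf — visit U.
Full in-order sequence: Y, K, B, T, R, C, X, D, P, J, L, U.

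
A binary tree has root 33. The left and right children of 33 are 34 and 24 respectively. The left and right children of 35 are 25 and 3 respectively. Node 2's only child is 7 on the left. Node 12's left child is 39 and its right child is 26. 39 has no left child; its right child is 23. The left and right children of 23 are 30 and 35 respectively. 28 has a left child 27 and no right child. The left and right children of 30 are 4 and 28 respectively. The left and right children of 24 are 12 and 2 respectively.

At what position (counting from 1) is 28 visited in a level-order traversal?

Level-order visits nodes level by level from the root, left to right within each level.
Level 0: 33
Level 1: 34, 24
Level 2: 12, 2
Level 3: 39, 26, 7
Level 4: 23
Level 5: 30, 35
Level 6: 4, 28, 25, 3
Level 7: 27
Full level-order sequence: 33, 34, 24, 12, 2, 39, 26, 7, 23, 30, 35, 4, 28, 25, 3, 27.

13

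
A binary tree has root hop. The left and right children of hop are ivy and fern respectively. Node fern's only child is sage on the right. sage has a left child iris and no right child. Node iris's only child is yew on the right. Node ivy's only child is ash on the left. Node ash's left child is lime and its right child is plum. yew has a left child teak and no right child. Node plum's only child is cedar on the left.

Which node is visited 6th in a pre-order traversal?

cedar

Pre-order visits the node, then its left subtree, then its right subtree.
Visit hop.
At hop: go left to ivy.
  Visit ivy.
  At ivy: go left to ash.
    Visit ash.
    At ash: go left to lime.
      lime is a leaf — visit lime.
    At ash: go right to plum.
      Visit plum.
      At plum: go left to cedar.
        cedar is a leaf — visit cedar.
      At plum: no right child.
  At ivy: no right child.
At hop: go right to fern.
  Visit fern.
  At fern: no left child.
  At fern: go right to sage.
    Visit sage.
    At sage: go left to iris.
      Visit iris.
      At iris: no left child.
      At iris: go right to yew.
        Visit yew.
        At yew: go left to teak.
          teak is a leaf — visit teak.
        At yew: no right child.
    At sage: no right child.
Full pre-order sequence: hop, ivy, ash, lime, plum, cedar, fern, sage, iris, yew, teak.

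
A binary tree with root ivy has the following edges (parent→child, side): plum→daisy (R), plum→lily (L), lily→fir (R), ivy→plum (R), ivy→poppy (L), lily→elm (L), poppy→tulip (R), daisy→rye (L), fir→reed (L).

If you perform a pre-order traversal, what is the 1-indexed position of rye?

10

Pre-order visits the node, then its left subtree, then its right subtree.
Visit ivy.
At ivy: go left to poppy.
  Visit poppy.
  At poppy: no left child.
  At poppy: go right to tulip.
    tulip is a leaf — visit tulip.
At ivy: go right to plum.
  Visit plum.
  At plum: go left to lily.
    Visit lily.
    At lily: go left to elm.
      elm is a leaf — visit elm.
    At lily: go right to fir.
      Visit fir.
      At fir: go left to reed.
        reed is a leaf — visit reed.
      At fir: no right child.
  At plum: go right to daisy.
    Visit daisy.
    At daisy: go left to rye.
      rye is a leaf — visit rye.
    At daisy: no right child.
Full pre-order sequence: ivy, poppy, tulip, plum, lily, elm, fir, reed, daisy, rye.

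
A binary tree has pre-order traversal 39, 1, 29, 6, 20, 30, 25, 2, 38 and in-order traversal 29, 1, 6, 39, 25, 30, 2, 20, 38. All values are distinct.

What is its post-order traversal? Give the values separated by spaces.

The first element of pre-order is the root; it splits in-order into left and right subtrees.
Root 39: left subtree has 3 nodes {29, 1, 6}, right has 5 {25, 30, 2, 20, 38}.
  Root 1: left subtree has 1 node {29}, right has 1 {6}.
  Root 20: left subtree has 3 nodes {25, 30, 2}, right has 1 {38}.
    Root 30: left subtree has 1 node {25}, right has 1 {2}.

29 6 1 25 2 30 38 20 39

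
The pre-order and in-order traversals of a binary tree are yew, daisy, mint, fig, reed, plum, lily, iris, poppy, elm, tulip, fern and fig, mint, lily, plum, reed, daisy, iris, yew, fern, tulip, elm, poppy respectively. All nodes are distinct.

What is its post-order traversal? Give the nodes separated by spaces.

The first element of pre-order is the root; it splits in-order into left and right subtrees.
Root yew: left subtree has 7 nodes {fig, mint, lily, plum, reed, daisy, iris}, right has 4 {fern, tulip, elm, poppy}.
  Root daisy: left subtree has 5 nodes {fig, mint, lily, plum, reed}, right has 1 {iris}.
    Root mint: left subtree has 1 node {fig}, right has 3 {lily, plum, reed}.
      Root reed: left subtree has 2 nodes {lily, plum}, right has 0 { }.
        Root plum: left subtree has 1 node {lily}, right has 0 { }.
  Root poppy: left subtree has 3 nodes {fern, tulip, elm}, right has 0 { }.
    Root elm: left subtree has 2 nodes {fern, tulip}, right has 0 { }.
      Root tulip: left subtree has 1 node {fern}, right has 0 { }.

fig lily plum reed mint iris daisy fern tulip elm poppy yew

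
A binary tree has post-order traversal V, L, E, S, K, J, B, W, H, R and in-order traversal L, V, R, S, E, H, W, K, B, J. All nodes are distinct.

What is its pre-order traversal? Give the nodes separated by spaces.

The last element of post-order is the root; it splits in-order into left and right subtrees.
Root R: left subtree has 2 nodes {L, V}, right has 7 {S, E, H, W, K, B, J}.
  Root L: left subtree has 0 nodes { }, right has 1 {V}.
  Root H: left subtree has 2 nodes {S, E}, right has 4 {W, K, B, J}.
    Root S: left subtree has 0 nodes { }, right has 1 {E}.
    Root W: left subtree has 0 nodes { }, right has 3 {K, B, J}.
      Root B: left subtree has 1 node {K}, right has 1 {J}.

R L V H S E W B K J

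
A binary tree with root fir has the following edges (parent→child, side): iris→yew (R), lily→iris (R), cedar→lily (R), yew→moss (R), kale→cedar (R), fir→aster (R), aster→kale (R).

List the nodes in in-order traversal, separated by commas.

In-order visits the left subtree, then the node, then the right subtree.
At fir: no left child.
Visit fir.
At fir: go right to aster.
  At aster: no left child.
  Visit aster.
  At aster: go right to kale.
    At kale: no left child.
    Visit kale.
    At kale: go right to cedar.
      At cedar: no left child.
      Visit cedar.
      At cedar: go right to lily.
        At lily: no left child.
        Visit lily.
        At lily: go right to iris.
          At iris: no left child.
          Visit iris.
          At iris: go right to yew.
            At yew: no left child.
            Visit yew.
            At yew: go right to moss.
              moss is a leaf — visit moss.

fir, aster, kale, cedar, lily, iris, yew, moss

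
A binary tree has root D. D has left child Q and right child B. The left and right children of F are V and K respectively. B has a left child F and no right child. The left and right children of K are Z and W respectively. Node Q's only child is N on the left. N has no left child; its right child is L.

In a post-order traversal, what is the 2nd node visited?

N

Post-order visits the left subtree, then the right subtree, then the node.
At D: go left to Q.
  At Q: go left to N.
    At N: no left child.
    At N: go right to L.
      L is a leaf — visit L.
    Visit N.
  At Q: no right child.
  Visit Q.
At D: go right to B.
  At B: go left to F.
    At F: go left to V.
      V is a leaf — visit V.
    At F: go right to K.
      At K: go left to Z.
        Z is a leaf — visit Z.
      At K: go right to W.
        W is a leaf — visit W.
      Visit K.
    Visit F.
  At B: no right child.
  Visit B.
Visit D.
Full post-order sequence: L, N, Q, V, Z, W, K, F, B, D.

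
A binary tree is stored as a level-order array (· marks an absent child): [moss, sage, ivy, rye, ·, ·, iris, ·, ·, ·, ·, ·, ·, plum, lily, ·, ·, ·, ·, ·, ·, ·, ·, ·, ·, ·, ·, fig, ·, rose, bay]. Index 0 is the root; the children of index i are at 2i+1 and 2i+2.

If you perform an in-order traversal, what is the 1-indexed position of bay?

In-order visits the left subtree, then the node, then the right subtree.
At moss: go left to sage.
  At sage: go left to rye.
    rye is a leaf — visit rye.
  Visit sage.
  At sage: no right child.
Visit moss.
At moss: go right to ivy.
  At ivy: no left child.
  Visit ivy.
  At ivy: go right to iris.
    At iris: go left to plum.
      At plum: go left to fig.
        fig is a leaf — visit fig.
      Visit plum.
      At plum: no right child.
    Visit iris.
    At iris: go right to lily.
      At lily: go left to rose.
        rose is a leaf — visit rose.
      Visit lily.
      At lily: go right to bay.
        bay is a leaf — visit bay.
Full in-order sequence: rye, sage, moss, ivy, fig, plum, iris, rose, lily, bay.

10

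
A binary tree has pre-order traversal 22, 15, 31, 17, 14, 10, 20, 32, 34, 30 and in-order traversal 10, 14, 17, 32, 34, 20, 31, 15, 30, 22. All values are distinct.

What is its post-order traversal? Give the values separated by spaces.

10 14 34 32 20 17 31 30 15 22

The first element of pre-order is the root; it splits in-order into left and right subtrees.
Root 22: left subtree has 9 nodes {10, 14, 17, 32, 34, 20, 31, 15, 30}, right has 0 { }.
  Root 15: left subtree has 7 nodes {10, 14, 17, 32, 34, 20, 31}, right has 1 {30}.
    Root 31: left subtree has 6 nodes {10, 14, 17, 32, 34, 20}, right has 0 { }.
      Root 17: left subtree has 2 nodes {10, 14}, right has 3 {32, 34, 20}.
        Root 14: left subtree has 1 node {10}, right has 0 { }.
        Root 20: left subtree has 2 nodes {32, 34}, right has 0 { }.
          Root 32: left subtree has 0 nodes { }, right has 1 {34}.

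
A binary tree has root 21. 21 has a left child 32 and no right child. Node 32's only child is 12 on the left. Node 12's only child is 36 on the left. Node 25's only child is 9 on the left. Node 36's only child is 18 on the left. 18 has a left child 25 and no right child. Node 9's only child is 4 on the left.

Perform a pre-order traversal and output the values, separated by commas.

Pre-order visits the node, then its left subtree, then its right subtree.
Visit 21.
At 21: go left to 32.
  Visit 32.
  At 32: go left to 12.
    Visit 12.
    At 12: go left to 36.
      Visit 36.
      At 36: go left to 18.
        Visit 18.
        At 18: go left to 25.
          Visit 25.
          At 25: go left to 9.
            Visit 9.
            At 9: go left to 4.
              4 is a leaf — visit 4.
            At 9: no right child.
          At 25: no right child.
        At 18: no right child.
      At 36: no right child.
    At 12: no right child.
  At 32: no right child.
At 21: no right child.

21, 32, 12, 36, 18, 25, 9, 4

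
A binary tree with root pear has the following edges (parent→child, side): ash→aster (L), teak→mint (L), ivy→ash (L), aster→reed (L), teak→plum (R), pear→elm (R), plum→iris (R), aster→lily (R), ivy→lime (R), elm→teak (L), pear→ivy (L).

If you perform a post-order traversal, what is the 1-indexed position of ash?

4

Post-order visits the left subtree, then the right subtree, then the node.
At pear: go left to ivy.
  At ivy: go left to ash.
    At ash: go left to aster.
      At aster: go left to reed.
        reed is a leaf — visit reed.
      At aster: go right to lily.
        lily is a leaf — visit lily.
      Visit aster.
    At ash: no right child.
    Visit ash.
  At ivy: go right to lime.
    lime is a leaf — visit lime.
  Visit ivy.
At pear: go right to elm.
  At elm: go left to teak.
    At teak: go left to mint.
      mint is a leaf — visit mint.
    At teak: go right to plum.
      At plum: no left child.
      At plum: go right to iris.
        iris is a leaf — visit iris.
      Visit plum.
    Visit teak.
  At elm: no right child.
  Visit elm.
Visit pear.
Full post-order sequence: reed, lily, aster, ash, lime, ivy, mint, iris, plum, teak, elm, pear.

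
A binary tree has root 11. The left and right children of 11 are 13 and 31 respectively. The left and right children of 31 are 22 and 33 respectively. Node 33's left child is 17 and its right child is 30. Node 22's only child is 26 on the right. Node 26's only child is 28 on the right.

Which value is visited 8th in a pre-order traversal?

Pre-order visits the node, then its left subtree, then its right subtree.
Visit 11.
At 11: go left to 13.
  13 is a leaf — visit 13.
At 11: go right to 31.
  Visit 31.
  At 31: go left to 22.
    Visit 22.
    At 22: no left child.
    At 22: go right to 26.
      Visit 26.
      At 26: no left child.
      At 26: go right to 28.
        28 is a leaf — visit 28.
  At 31: go right to 33.
    Visit 33.
    At 33: go left to 17.
      17 is a leaf — visit 17.
    At 33: go right to 30.
      30 is a leaf — visit 30.
Full pre-order sequence: 11, 13, 31, 22, 26, 28, 33, 17, 30.

17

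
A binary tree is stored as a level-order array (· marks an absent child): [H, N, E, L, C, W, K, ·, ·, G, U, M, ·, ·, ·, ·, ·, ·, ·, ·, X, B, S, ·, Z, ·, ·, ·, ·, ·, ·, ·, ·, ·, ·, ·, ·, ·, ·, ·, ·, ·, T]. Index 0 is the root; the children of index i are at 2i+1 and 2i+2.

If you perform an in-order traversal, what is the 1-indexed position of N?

2

In-order visits the left subtree, then the node, then the right subtree.
At H: go left to N.
  At N: go left to L.
    L is a leaf — visit L.
  Visit N.
  At N: go right to C.
    At C: go left to G.
      At G: no left child.
      Visit G.
      At G: go right to X.
        At X: no left child.
        Visit X.
        At X: go right to T.
          T is a leaf — visit T.
    Visit C.
    At C: go right to U.
      At U: go left to B.
        B is a leaf — visit B.
      Visit U.
      At U: go right to S.
        S is a leaf — visit S.
Visit H.
At H: go right to E.
  At E: go left to W.
    At W: go left to M.
      At M: no left child.
      Visit M.
      At M: go right to Z.
        Z is a leaf — visit Z.
    Visit W.
    At W: no right child.
  Visit E.
  At E: go right to K.
    K is a leaf — visit K.
Full in-order sequence: L, N, G, X, T, C, B, U, S, H, M, Z, W, E, K.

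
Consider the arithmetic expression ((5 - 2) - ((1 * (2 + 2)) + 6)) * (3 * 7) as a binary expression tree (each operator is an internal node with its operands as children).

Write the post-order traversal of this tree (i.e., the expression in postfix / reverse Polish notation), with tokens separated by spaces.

Post-order on an expression tree gives postfix notation: for each operator, emit left operand, right operand, then the operator.

5 2 - 1 2 2 + * 6 + - 3 7 * *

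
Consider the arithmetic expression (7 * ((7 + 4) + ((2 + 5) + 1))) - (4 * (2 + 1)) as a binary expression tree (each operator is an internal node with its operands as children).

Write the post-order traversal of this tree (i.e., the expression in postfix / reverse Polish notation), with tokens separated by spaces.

Post-order on an expression tree gives postfix notation: for each operator, emit left operand, right operand, then the operator.

7 7 4 + 2 5 + 1 + + * 4 2 1 + * -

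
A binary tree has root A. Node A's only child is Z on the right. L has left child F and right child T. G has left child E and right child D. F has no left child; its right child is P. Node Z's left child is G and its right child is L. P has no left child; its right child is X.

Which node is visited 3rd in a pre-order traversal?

Pre-order visits the node, then its left subtree, then its right subtree.
Visit A.
At A: no left child.
At A: go right to Z.
  Visit Z.
  At Z: go left to G.
    Visit G.
    At G: go left to E.
      E is a leaf — visit E.
    At G: go right to D.
      D is a leaf — visit D.
  At Z: go right to L.
    Visit L.
    At L: go left to F.
      Visit F.
      At F: no left child.
      At F: go right to P.
        Visit P.
        At P: no left child.
        At P: go right to X.
          X is a leaf — visit X.
    At L: go right to T.
      T is a leaf — visit T.
Full pre-order sequence: A, Z, G, E, D, L, F, P, X, T.

G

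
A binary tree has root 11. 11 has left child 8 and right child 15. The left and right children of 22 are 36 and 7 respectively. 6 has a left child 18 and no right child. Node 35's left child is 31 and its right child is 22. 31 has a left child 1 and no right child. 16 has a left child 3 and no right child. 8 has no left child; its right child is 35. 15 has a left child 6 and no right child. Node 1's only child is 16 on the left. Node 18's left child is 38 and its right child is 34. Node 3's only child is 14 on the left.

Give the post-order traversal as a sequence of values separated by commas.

Post-order visits the left subtree, then the right subtree, then the node.
At 11: go left to 8.
  At 8: no left child.
  At 8: go right to 35.
    At 35: go left to 31.
      At 31: go left to 1.
        At 1: go left to 16.
          At 16: go left to 3.
            At 3: go left to 14.
              14 is a leaf — visit 14.
            At 3: no right child.
            Visit 3.
          At 16: no right child.
          Visit 16.
        At 1: no right child.
        Visit 1.
      At 31: no right child.
      Visit 31.
    At 35: go right to 22.
      At 22: go left to 36.
        36 is a leaf — visit 36.
      At 22: go right to 7.
        7 is a leaf — visit 7.
      Visit 22.
    Visit 35.
  Visit 8.
At 11: go right to 15.
  At 15: go left to 6.
    At 6: go left to 18.
      At 18: go left to 38.
        38 is a leaf — visit 38.
      At 18: go right to 34.
        34 is a leaf — visit 34.
      Visit 18.
    At 6: no right child.
    Visit 6.
  At 15: no right child.
  Visit 15.
Visit 11.

14, 3, 16, 1, 31, 36, 7, 22, 35, 8, 38, 34, 18, 6, 15, 11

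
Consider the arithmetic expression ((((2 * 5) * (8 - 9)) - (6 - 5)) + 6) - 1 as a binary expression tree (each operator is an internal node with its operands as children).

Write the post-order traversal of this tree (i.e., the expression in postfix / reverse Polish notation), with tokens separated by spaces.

Post-order on an expression tree gives postfix notation: for each operator, emit left operand, right operand, then the operator.

2 5 * 8 9 - * 6 5 - - 6 + 1 -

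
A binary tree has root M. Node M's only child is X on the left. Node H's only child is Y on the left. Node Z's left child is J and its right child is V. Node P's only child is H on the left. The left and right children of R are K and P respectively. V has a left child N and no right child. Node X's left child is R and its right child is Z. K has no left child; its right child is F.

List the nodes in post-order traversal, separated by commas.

F, K, Y, H, P, R, J, N, V, Z, X, M

Post-order visits the left subtree, then the right subtree, then the node.
At M: go left to X.
  At X: go left to R.
    At R: go left to K.
      At K: no left child.
      At K: go right to F.
        F is a leaf — visit F.
      Visit K.
    At R: go right to P.
      At P: go left to H.
        At H: go left to Y.
          Y is a leaf — visit Y.
        At H: no right child.
        Visit H.
      At P: no right child.
      Visit P.
    Visit R.
  At X: go right to Z.
    At Z: go left to J.
      J is a leaf — visit J.
    At Z: go right to V.
      At V: go left to N.
        N is a leaf — visit N.
      At V: no right child.
      Visit V.
    Visit Z.
  Visit X.
At M: no right child.
Visit M.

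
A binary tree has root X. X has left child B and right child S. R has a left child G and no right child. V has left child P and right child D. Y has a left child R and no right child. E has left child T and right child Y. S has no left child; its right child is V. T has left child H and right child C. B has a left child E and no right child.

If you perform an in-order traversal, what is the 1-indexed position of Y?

In-order visits the left subtree, then the node, then the right subtree.
At X: go left to B.
  At B: go left to E.
    At E: go left to T.
      At T: go left to H.
        H is a leaf — visit H.
      Visit T.
      At T: go right to C.
        C is a leaf — visit C.
    Visit E.
    At E: go right to Y.
      At Y: go left to R.
        At R: go left to G.
          G is a leaf — visit G.
        Visit R.
        At R: no right child.
      Visit Y.
      At Y: no right child.
  Visit B.
  At B: no right child.
Visit X.
At X: go right to S.
  At S: no left child.
  Visit S.
  At S: go right to V.
    At V: go left to P.
      P is a leaf — visit P.
    Visit V.
    At V: go right to D.
      D is a leaf — visit D.
Full in-order sequence: H, T, C, E, G, R, Y, B, X, S, P, V, D.

7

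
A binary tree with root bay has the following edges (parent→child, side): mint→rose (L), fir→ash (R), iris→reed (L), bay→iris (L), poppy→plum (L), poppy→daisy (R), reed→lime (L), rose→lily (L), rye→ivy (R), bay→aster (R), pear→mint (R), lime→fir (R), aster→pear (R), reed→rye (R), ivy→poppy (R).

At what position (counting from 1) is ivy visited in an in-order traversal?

6

In-order visits the left subtree, then the node, then the right subtree.
At bay: go left to iris.
  At iris: go left to reed.
    At reed: go left to lime.
      At lime: no left child.
      Visit lime.
      At lime: go right to fir.
        At fir: no left child.
        Visit fir.
        At fir: go right to ash.
          ash is a leaf — visit ash.
    Visit reed.
    At reed: go right to rye.
      At rye: no left child.
      Visit rye.
      At rye: go right to ivy.
        At ivy: no left child.
        Visit ivy.
        At ivy: go right to poppy.
          At poppy: go left to plum.
            plum is a leaf — visit plum.
          Visit poppy.
          At poppy: go right to daisy.
            daisy is a leaf — visit daisy.
  Visit iris.
  At iris: no right child.
Visit bay.
At bay: go right to aster.
  At aster: no left child.
  Visit aster.
  At aster: go right to pear.
    At pear: no left child.
    Visit pear.
    At pear: go right to mint.
      At mint: go left to rose.
        At rose: go left to lily.
          lily is a leaf — visit lily.
        Visit rose.
        At rose: no right child.
      Visit mint.
      At mint: no right child.
Full in-order sequence: lime, fir, ash, reed, rye, ivy, plum, poppy, daisy, iris, bay, aster, pear, lily, rose, mint.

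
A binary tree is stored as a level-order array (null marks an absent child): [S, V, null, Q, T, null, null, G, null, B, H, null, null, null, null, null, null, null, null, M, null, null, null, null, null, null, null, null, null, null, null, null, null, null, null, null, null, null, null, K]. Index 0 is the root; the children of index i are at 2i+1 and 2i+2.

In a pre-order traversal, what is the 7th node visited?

Pre-order visits the node, then its left subtree, then its right subtree.
Visit S.
At S: go left to V.
  Visit V.
  At V: go left to Q.
    Visit Q.
    At Q: go left to G.
      G is a leaf — visit G.
    At Q: no right child.
  At V: go right to T.
    Visit T.
    At T: go left to B.
      Visit B.
      At B: go left to M.
        Visit M.
        At M: go left to K.
          K is a leaf — visit K.
        At M: no right child.
      At B: no right child.
    At T: go right to H.
      H is a leaf — visit H.
At S: no right child.
Full pre-order sequence: S, V, Q, G, T, B, M, K, H.

M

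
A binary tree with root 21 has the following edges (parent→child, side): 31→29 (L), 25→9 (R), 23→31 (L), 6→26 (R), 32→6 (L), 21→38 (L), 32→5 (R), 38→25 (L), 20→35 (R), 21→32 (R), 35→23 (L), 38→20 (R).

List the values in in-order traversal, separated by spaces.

In-order visits the left subtree, then the node, then the right subtree.
At 21: go left to 38.
  At 38: go left to 25.
    At 25: no left child.
    Visit 25.
    At 25: go right to 9.
      9 is a leaf — visit 9.
  Visit 38.
  At 38: go right to 20.
    At 20: no left child.
    Visit 20.
    At 20: go right to 35.
      At 35: go left to 23.
        At 23: go left to 31.
          At 31: go left to 29.
            29 is a leaf — visit 29.
          Visit 31.
          At 31: no right child.
        Visit 23.
        At 23: no right child.
      Visit 35.
      At 35: no right child.
Visit 21.
At 21: go right to 32.
  At 32: go left to 6.
    At 6: no left child.
    Visit 6.
    At 6: go right to 26.
      26 is a leaf — visit 26.
  Visit 32.
  At 32: go right to 5.
    5 is a leaf — visit 5.

25 9 38 20 29 31 23 35 21 6 26 32 5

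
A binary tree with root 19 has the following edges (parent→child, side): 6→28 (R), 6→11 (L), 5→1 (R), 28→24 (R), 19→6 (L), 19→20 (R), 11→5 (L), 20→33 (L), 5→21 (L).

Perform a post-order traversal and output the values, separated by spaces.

21 1 5 11 24 28 6 33 20 19

Post-order visits the left subtree, then the right subtree, then the node.
At 19: go left to 6.
  At 6: go left to 11.
    At 11: go left to 5.
      At 5: go left to 21.
        21 is a leaf — visit 21.
      At 5: go right to 1.
        1 is a leaf — visit 1.
      Visit 5.
    At 11: no right child.
    Visit 11.
  At 6: go right to 28.
    At 28: no left child.
    At 28: go right to 24.
      24 is a leaf — visit 24.
    Visit 28.
  Visit 6.
At 19: go right to 20.
  At 20: go left to 33.
    33 is a leaf — visit 33.
  At 20: no right child.
  Visit 20.
Visit 19.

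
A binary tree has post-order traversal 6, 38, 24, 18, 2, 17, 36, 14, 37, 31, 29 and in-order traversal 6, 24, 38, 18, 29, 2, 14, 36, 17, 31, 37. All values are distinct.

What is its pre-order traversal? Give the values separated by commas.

29, 18, 24, 6, 38, 31, 14, 2, 36, 17, 37

The last element of post-order is the root; it splits in-order into left and right subtrees.
Root 29: left subtree has 4 nodes {6, 24, 38, 18}, right has 6 {2, 14, 36, 17, 31, 37}.
  Root 18: left subtree has 3 nodes {6, 24, 38}, right has 0 { }.
    Root 24: left subtree has 1 node {6}, right has 1 {38}.
  Root 31: left subtree has 4 nodes {2, 14, 36, 17}, right has 1 {37}.
    Root 14: left subtree has 1 node {2}, right has 2 {36, 17}.
      Root 36: left subtree has 0 nodes { }, right has 1 {17}.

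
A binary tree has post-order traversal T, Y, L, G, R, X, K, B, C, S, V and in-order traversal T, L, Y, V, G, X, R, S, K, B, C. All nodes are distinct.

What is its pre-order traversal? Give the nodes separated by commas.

The last element of post-order is the root; it splits in-order into left and right subtrees.
Root V: left subtree has 3 nodes {T, L, Y}, right has 7 {G, X, R, S, K, B, C}.
  Root L: left subtree has 1 node {T}, right has 1 {Y}.
  Root S: left subtree has 3 nodes {G, X, R}, right has 3 {K, B, C}.
    Root X: left subtree has 1 node {G}, right has 1 {R}.
    Root C: left subtree has 2 nodes {K, B}, right has 0 { }.
      Root B: left subtree has 1 node {K}, right has 0 { }.

V, L, T, Y, S, X, G, R, C, B, K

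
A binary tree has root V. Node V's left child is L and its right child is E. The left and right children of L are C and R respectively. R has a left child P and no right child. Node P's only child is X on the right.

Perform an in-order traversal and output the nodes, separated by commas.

In-order visits the left subtree, then the node, then the right subtree.
At V: go left to L.
  At L: go left to C.
    C is a leaf — visit C.
  Visit L.
  At L: go right to R.
    At R: go left to P.
      At P: no left child.
      Visit P.
      At P: go right to X.
        X is a leaf — visit X.
    Visit R.
    At R: no right child.
Visit V.
At V: go right to E.
  E is a leaf — visit E.

C, L, P, X, R, V, E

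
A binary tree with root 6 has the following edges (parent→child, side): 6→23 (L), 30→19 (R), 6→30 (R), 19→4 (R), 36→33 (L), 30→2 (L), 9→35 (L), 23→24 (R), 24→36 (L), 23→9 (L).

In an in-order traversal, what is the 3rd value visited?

23

In-order visits the left subtree, then the node, then the right subtree.
At 6: go left to 23.
  At 23: go left to 9.
    At 9: go left to 35.
      35 is a leaf — visit 35.
    Visit 9.
    At 9: no right child.
  Visit 23.
  At 23: go right to 24.
    At 24: go left to 36.
      At 36: go left to 33.
        33 is a leaf — visit 33.
      Visit 36.
      At 36: no right child.
    Visit 24.
    At 24: no right child.
Visit 6.
At 6: go right to 30.
  At 30: go left to 2.
    2 is a leaf — visit 2.
  Visit 30.
  At 30: go right to 19.
    At 19: no left child.
    Visit 19.
    At 19: go right to 4.
      4 is a leaf — visit 4.
Full in-order sequence: 35, 9, 23, 33, 36, 24, 6, 2, 30, 19, 4.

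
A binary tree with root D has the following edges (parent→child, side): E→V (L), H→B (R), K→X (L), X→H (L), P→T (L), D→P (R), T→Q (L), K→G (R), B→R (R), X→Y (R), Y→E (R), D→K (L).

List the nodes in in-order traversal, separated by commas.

In-order visits the left subtree, then the node, then the right subtree.
At D: go left to K.
  At K: go left to X.
    At X: go left to H.
      At H: no left child.
      Visit H.
      At H: go right to B.
        At B: no left child.
        Visit B.
        At B: go right to R.
          R is a leaf — visit R.
    Visit X.
    At X: go right to Y.
      At Y: no left child.
      Visit Y.
      At Y: go right to E.
        At E: go left to V.
          V is a leaf — visit V.
        Visit E.
        At E: no right child.
  Visit K.
  At K: go right to G.
    G is a leaf — visit G.
Visit D.
At D: go right to P.
  At P: go left to T.
    At T: go left to Q.
      Q is a leaf — visit Q.
    Visit T.
    At T: no right child.
  Visit P.
  At P: no right child.

H, B, R, X, Y, V, E, K, G, D, Q, T, P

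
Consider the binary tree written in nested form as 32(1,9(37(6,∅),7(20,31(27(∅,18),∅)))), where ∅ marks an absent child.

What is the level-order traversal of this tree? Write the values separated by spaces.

Level-order visits nodes level by level from the root, left to right within each level.
Level 0: 32
Level 1: 1, 9
Level 2: 37, 7
Level 3: 6, 20, 31
Level 4: 27
Level 5: 18

32 1 9 37 7 6 20 31 27 18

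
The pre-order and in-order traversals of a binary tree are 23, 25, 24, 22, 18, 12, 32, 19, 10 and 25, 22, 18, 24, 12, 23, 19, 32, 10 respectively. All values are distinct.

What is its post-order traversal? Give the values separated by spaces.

The first element of pre-order is the root; it splits in-order into left and right subtrees.
Root 23: left subtree has 5 nodes {25, 22, 18, 24, 12}, right has 3 {19, 32, 10}.
  Root 25: left subtree has 0 nodes { }, right has 4 {22, 18, 24, 12}.
    Root 24: left subtree has 2 nodes {22, 18}, right has 1 {12}.
      Root 22: left subtree has 0 nodes { }, right has 1 {18}.
  Root 32: left subtree has 1 node {19}, right has 1 {10}.

18 22 12 24 25 19 10 32 23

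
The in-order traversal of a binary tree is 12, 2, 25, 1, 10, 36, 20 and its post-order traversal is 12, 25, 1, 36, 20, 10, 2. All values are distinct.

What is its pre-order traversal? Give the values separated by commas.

The last element of post-order is the root; it splits in-order into left and right subtrees.
Root 2: left subtree has 1 node {12}, right has 5 {25, 1, 10, 36, 20}.
  Root 10: left subtree has 2 nodes {25, 1}, right has 2 {36, 20}.
    Root 1: left subtree has 1 node {25}, right has 0 { }.
    Root 20: left subtree has 1 node {36}, right has 0 { }.

2, 12, 10, 1, 25, 20, 36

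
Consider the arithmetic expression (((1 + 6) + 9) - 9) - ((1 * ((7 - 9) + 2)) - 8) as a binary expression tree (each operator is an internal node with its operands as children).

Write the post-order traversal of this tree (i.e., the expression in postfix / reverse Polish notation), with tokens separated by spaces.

1 6 + 9 + 9 - 1 7 9 - 2 + * 8 - -

Post-order on an expression tree gives postfix notation: for each operator, emit left operand, right operand, then the operator.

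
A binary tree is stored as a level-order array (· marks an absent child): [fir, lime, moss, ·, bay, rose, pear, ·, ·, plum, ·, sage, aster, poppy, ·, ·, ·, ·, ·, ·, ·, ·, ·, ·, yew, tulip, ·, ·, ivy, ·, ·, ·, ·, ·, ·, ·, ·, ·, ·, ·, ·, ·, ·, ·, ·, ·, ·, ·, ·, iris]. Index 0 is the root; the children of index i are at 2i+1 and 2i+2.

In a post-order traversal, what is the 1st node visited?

Post-order visits the left subtree, then the right subtree, then the node.
At fir: go left to lime.
  At lime: no left child.
  At lime: go right to bay.
    At bay: go left to plum.
      plum is a leaf — visit plum.
    At bay: no right child.
    Visit bay.
  Visit lime.
At fir: go right to moss.
  At moss: go left to rose.
    At rose: go left to sage.
      At sage: no left child.
      At sage: go right to yew.
        At yew: go left to iris.
          iris is a leaf — visit iris.
        At yew: no right child.
        Visit yew.
      Visit sage.
    At rose: go right to aster.
      At aster: go left to tulip.
        tulip is a leaf — visit tulip.
      At aster: no right child.
      Visit aster.
    Visit rose.
  At moss: go right to pear.
    At pear: go left to poppy.
      At poppy: no left child.
      At poppy: go right to ivy.
        ivy is a leaf — visit ivy.
      Visit poppy.
    At pear: no right child.
    Visit pear.
  Visit moss.
Visit fir.
Full post-order sequence: plum, bay, lime, iris, yew, sage, tulip, aster, rose, ivy, poppy, pear, moss, fir.

plum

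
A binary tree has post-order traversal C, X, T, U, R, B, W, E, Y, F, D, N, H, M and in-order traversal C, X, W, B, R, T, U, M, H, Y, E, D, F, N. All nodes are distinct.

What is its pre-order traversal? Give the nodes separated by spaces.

M W X C B R U T H N D Y E F

The last element of post-order is the root; it splits in-order into left and right subtrees.
Root M: left subtree has 7 nodes {C, X, W, B, R, T, U}, right has 6 {H, Y, E, D, F, N}.
  Root W: left subtree has 2 nodes {C, X}, right has 4 {B, R, T, U}.
    Root X: left subtree has 1 node {C}, right has 0 { }.
    Root B: left subtree has 0 nodes { }, right has 3 {R, T, U}.
      Root R: left subtree has 0 nodes { }, right has 2 {T, U}.
        Root U: left subtree has 1 node {T}, right has 0 { }.
  Root H: left subtree has 0 nodes { }, right has 5 {Y, E, D, F, N}.
    Root N: left subtree has 4 nodes {Y, E, D, F}, right has 0 { }.
      Root D: left subtree has 2 nodes {Y, E}, right has 1 {F}.
        Root Y: left subtree has 0 nodes { }, right has 1 {E}.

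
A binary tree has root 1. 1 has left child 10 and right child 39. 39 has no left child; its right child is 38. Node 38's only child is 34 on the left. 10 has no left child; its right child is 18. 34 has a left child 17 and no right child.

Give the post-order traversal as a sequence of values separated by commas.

Post-order visits the left subtree, then the right subtree, then the node.
At 1: go left to 10.
  At 10: no left child.
  At 10: go right to 18.
    18 is a leaf — visit 18.
  Visit 10.
At 1: go right to 39.
  At 39: no left child.
  At 39: go right to 38.
    At 38: go left to 34.
      At 34: go left to 17.
        17 is a leaf — visit 17.
      At 34: no right child.
      Visit 34.
    At 38: no right child.
    Visit 38.
  Visit 39.
Visit 1.

18, 10, 17, 34, 38, 39, 1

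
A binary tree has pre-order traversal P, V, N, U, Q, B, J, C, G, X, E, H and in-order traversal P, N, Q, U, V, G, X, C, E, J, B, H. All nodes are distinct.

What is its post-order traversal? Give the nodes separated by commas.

The first element of pre-order is the root; it splits in-order into left and right subtrees.
Root P: left subtree has 0 nodes { }, right has 11 {N, Q, U, V, G, X, C, E, J, B, H}.
  Root V: left subtree has 3 nodes {N, Q, U}, right has 7 {G, X, C, E, J, B, H}.
    Root N: left subtree has 0 nodes { }, right has 2 {Q, U}.
      Root U: left subtree has 1 node {Q}, right has 0 { }.
    Root B: left subtree has 5 nodes {G, X, C, E, J}, right has 1 {H}.
      Root J: left subtree has 4 nodes {G, X, C, E}, right has 0 { }.
        Root C: left subtree has 2 nodes {G, X}, right has 1 {E}.
          Root G: left subtree has 0 nodes { }, right has 1 {X}.

Q, U, N, X, G, E, C, J, H, B, V, P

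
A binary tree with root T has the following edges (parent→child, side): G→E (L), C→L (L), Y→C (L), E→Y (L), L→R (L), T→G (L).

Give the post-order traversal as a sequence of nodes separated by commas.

R, L, C, Y, E, G, T

Post-order visits the left subtree, then the right subtree, then the node.
At T: go left to G.
  At G: go left to E.
    At E: go left to Y.
      At Y: go left to C.
        At C: go left to L.
          At L: go left to R.
            R is a leaf — visit R.
          At L: no right child.
          Visit L.
        At C: no right child.
        Visit C.
      At Y: no right child.
      Visit Y.
    At E: no right child.
    Visit E.
  At G: no right child.
  Visit G.
At T: no right child.
Visit T.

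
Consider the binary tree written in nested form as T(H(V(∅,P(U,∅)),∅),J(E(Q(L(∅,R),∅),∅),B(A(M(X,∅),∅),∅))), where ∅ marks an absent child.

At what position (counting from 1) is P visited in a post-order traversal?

Post-order visits the left subtree, then the right subtree, then the node.
At T: go left to H.
  At H: go left to V.
    At V: no left child.
    At V: go right to P.
      At P: go left to U.
        U is a leaf — visit U.
      At P: no right child.
      Visit P.
    Visit V.
  At H: no right child.
  Visit H.
At T: go right to J.
  At J: go left to E.
    At E: go left to Q.
      At Q: go left to L.
        At L: no left child.
        At L: go right to R.
          R is a leaf — visit R.
        Visit L.
      At Q: no right child.
      Visit Q.
    At E: no right child.
    Visit E.
  At J: go right to B.
    At B: go left to A.
      At A: go left to M.
        At M: go left to X.
          X is a leaf — visit X.
        At M: no right child.
        Visit M.
      At A: no right child.
      Visit A.
    At B: no right child.
    Visit B.
  Visit J.
Visit T.
Full post-order sequence: U, P, V, H, R, L, Q, E, X, M, A, B, J, T.

2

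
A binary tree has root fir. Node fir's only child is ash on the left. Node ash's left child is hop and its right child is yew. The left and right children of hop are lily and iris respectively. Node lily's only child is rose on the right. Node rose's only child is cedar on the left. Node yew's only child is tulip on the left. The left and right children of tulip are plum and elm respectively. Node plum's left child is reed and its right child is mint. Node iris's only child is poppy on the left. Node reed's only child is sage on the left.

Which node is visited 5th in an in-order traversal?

In-order visits the left subtree, then the node, then the right subtree.
At fir: go left to ash.
  At ash: go left to hop.
    At hop: go left to lily.
      At lily: no left child.
      Visit lily.
      At lily: go right to rose.
        At rose: go left to cedar.
          cedar is a leaf — visit cedar.
        Visit rose.
        At rose: no right child.
    Visit hop.
    At hop: go right to iris.
      At iris: go left to poppy.
        poppy is a leaf — visit poppy.
      Visit iris.
      At iris: no right child.
  Visit ash.
  At ash: go right to yew.
    At yew: go left to tulip.
      At tulip: go left to plum.
        At plum: go left to reed.
          At reed: go left to sage.
            sage is a leaf — visit sage.
          Visit reed.
          At reed: no right child.
        Visit plum.
        At plum: go right to mint.
          mint is a leaf — visit mint.
      Visit tulip.
      At tulip: go right to elm.
        elm is a leaf — visit elm.
    Visit yew.
    At yew: no right child.
Visit fir.
At fir: no right child.
Full in-order sequence: lily, cedar, rose, hop, poppy, iris, ash, sage, reed, plum, mint, tulip, elm, yew, fir.

poppy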